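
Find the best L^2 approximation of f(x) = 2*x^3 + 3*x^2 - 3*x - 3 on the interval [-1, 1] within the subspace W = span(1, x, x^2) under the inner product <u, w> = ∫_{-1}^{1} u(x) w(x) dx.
g(x) = 3*x^2 - 9*x/5 - 3

The best approximation g ∈ W is the orthogonal projection of f onto W. Writing g = a_0 + a_1 x + a_2 x^2, the coefficients solve the normal equations G · a = b where
  G_{ij} = <φ_i, φ_j> and b_i = <f, φ_i>, with φ_0 = 1, φ_1 = x, φ_2 = x^2.
G =
  [2, 0, 2/3]
  [0, 2/3, 0]
  [2/3, 0, 2/5],
b = (-4, -6/5, -4/5).
Solving gives a_0 = -3, a_1 = -9/5, a_2 = 3, so
  g(x) = 3*x^2 - 9*x/5 - 3.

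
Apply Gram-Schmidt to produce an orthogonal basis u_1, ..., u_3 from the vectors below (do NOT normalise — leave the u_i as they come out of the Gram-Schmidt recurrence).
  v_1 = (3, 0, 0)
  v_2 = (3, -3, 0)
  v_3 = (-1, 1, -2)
Orthogonal basis:
  u_1 = (3, 0, 0)
  u_2 = (0, -3, 0)
  u_3 = (0, 0, -2)

Apply the Gram-Schmidt recurrence
  u_1 = v_1
  u_i = v_i − Σ_{j<i} ((v_i · u_j) / (u_j · u_j)) · u_j.

Step by step this gives:
  u_1 = (3, 0, 0)
  u_2 = (0, -3, 0)
  u_3 = (0, 0, -2)

Orthogonality check:
  u_2 · u_1 = 0 (should be 0)
  u_3 · u_1 = 0 (should be 0)
  u_3 · u_2 = 0 (should be 0)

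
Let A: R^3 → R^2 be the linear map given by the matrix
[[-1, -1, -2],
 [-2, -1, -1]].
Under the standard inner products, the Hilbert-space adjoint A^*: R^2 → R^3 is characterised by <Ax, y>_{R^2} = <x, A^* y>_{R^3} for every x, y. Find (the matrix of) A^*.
A^* = A^T =
[[-1, -2],
 [-1, -1],
 [-2, -1]]

For real matrices with standard dot products, the defining identity <Ax, y> = <x, A^* y> gives (Ax)^T y = x^T (A^*) y, i.e. x^T A^T y = x^T (A^*) y. Since this holds for all x, y, we must have A^* = A^T. Therefore
A^* =
[[-1, -2],
 [-1, -1],
 [-2, -1]].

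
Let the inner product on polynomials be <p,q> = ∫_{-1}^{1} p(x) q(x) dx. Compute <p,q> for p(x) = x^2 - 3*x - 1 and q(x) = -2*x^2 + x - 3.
<p,q> = 38/15

Expand the product: p(x)·q(x) = -2*x^4 + 7*x^3 - 4*x^2 + 8*x + 3.
∫_{-1}^{1} of each monomial x^k gives [2/(k+1) if k even, 0 if k odd]. Integrating term-by-term (or equivalently evaluating the antiderivative F(x) = -2*x^5/5 + 7*x^4/4 - 4*x^3/3 + 4*x^2 + 3*x at the endpoints):
  F(1) − F(−1) = 421/60 − (269/60) = 38/15.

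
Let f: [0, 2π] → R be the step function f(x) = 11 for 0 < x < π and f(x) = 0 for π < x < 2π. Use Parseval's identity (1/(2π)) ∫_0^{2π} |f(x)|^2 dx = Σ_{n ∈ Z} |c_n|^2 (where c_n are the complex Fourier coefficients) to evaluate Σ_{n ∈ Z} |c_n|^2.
Σ |c_n|^2 = 121/2

Parseval equates the L^2 energy of f (normalised by 1/(2π)) with the ℓ^2 sum of its Fourier coefficients: (1/(2π)) ∫_0^{2π} |f|^2 = Σ |c_n|^2.
Compute the left side: (1/(2π)) [∫_0^π 11^2 dx + ∫_π^{2π} 0^2 dx] = (1/(2π)) · (121π + 0π) = (121 + 0)/2 = 121/2.
So Σ_{n ∈ Z} |c_n|^2 = 121/2.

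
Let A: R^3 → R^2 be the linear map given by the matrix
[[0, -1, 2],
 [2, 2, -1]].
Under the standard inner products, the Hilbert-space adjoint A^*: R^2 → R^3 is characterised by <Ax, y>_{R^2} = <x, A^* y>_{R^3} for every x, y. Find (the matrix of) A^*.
A^* = A^T =
[[0, 2],
 [-1, 2],
 [2, -1]]

For real matrices with standard dot products, the defining identity <Ax, y> = <x, A^* y> gives (Ax)^T y = x^T (A^*) y, i.e. x^T A^T y = x^T (A^*) y. Since this holds for all x, y, we must have A^* = A^T. Therefore
A^* =
[[0, 2],
 [-1, 2],
 [2, -1]].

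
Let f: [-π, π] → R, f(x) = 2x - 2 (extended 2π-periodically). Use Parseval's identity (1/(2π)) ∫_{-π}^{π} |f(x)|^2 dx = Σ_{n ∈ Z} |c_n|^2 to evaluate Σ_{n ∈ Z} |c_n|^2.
Σ |c_n|^2 = 4π^2/3 + 4

Expand and integrate term by term over [-π, π]:
  ∫ (2x)^2 dx = 4·(2π^3/3); ∫ 2·2·(-2)·x dx = 0 (odd integrand); ∫ (-2)^2 dx = 4·2π.
So (1/(2π)) ∫_{-π}^{π} (2x - 2)^2 dx = 4π^2/3 + 4 = 4π^2/3 + 4.
Parseval ⇒ Σ |c_n|^2 = 4π^2/3 + 4.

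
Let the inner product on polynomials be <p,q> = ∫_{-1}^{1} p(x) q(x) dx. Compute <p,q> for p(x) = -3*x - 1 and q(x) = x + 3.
<p,q> = -8

Expand the product: p(x)·q(x) = -3*x^2 - 10*x - 3.
∫_{-1}^{1} of each monomial x^k gives [2/(k+1) if k even, 0 if k odd]. Integrating term-by-term (or equivalently evaluating the antiderivative F(x) = -x^3 - 5*x^2 - 3*x at the endpoints):
  F(1) − F(−1) = -9 − (-1) = -8.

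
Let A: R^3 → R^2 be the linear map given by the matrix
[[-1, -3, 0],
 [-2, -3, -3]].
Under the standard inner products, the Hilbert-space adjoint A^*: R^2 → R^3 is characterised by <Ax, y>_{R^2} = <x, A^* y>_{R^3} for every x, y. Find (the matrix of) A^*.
A^* = A^T =
[[-1, -2],
 [-3, -3],
 [0, -3]]

For real matrices with standard dot products, the defining identity <Ax, y> = <x, A^* y> gives (Ax)^T y = x^T (A^*) y, i.e. x^T A^T y = x^T (A^*) y. Since this holds for all x, y, we must have A^* = A^T. Therefore
A^* =
[[-1, -2],
 [-3, -3],
 [0, -3]].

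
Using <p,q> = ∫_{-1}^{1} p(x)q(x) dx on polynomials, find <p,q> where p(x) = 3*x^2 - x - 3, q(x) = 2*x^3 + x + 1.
<p,q> = -82/15

Expand the product: p(x)·q(x) = 6*x^5 - 2*x^4 - 3*x^3 + 2*x^2 - 4*x - 3.
∫_{-1}^{1} of each monomial x^k gives [2/(k+1) if k even, 0 if k odd]. Integrating term-by-term (or equivalently evaluating the antiderivative F(x) = x^6 - 2*x^5/5 - 3*x^4/4 + 2*x^3/3 - 2*x^2 - 3*x at the endpoints):
  F(1) − F(−1) = -269/60 − (59/60) = -82/15.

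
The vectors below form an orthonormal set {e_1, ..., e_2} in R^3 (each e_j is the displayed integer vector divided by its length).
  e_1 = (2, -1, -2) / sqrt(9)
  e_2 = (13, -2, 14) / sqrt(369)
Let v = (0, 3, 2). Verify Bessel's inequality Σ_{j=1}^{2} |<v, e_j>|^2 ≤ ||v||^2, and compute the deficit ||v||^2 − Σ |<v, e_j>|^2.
Σ |<v, e_j>|^2 = 277/41; ||v||^2 = 13; deficit = 256/41

Write each e_j = u_j / sqrt(<u_j, u_j>) where u_j is the displayed integer vector. Then <v, e_j> = <v, u_j> / sqrt(<u_j, u_j>), so |<v, e_j>|^2 = <v, u_j>^2 / <u_j, u_j>.
Coefficients: <v, e_1> = -7/sqrt(9), <v, e_2> = 22/sqrt(369).
Square and sum: Σ |<v, e_j>|^2 = 277/41.
Compute ||v||^2 = v·v = 13.
Deficit = 13 − 277/41 = 256/41 ≥ 0, confirming Bessel's inequality. (The deficit equals ||v − Σ <v,e_j> e_j||^2, the squared distance from v to span{e_j}.)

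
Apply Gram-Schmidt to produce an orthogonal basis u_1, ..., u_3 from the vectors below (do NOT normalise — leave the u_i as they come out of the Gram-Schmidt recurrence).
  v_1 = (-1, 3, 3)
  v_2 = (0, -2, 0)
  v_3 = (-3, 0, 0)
Orthogonal basis:
  u_1 = (-1, 3, 3)
  u_2 = (-6/19, -20/19, 18/19)
  u_3 = (-27/10, 0, -9/10)

Apply the Gram-Schmidt recurrence
  u_1 = v_1
  u_i = v_i − Σ_{j<i} ((v_i · u_j) / (u_j · u_j)) · u_j.

Step by step this gives:
  u_1 = (-1, 3, 3)
  u_2 = (-6/19, -20/19, 18/19)
  u_3 = (-27/10, 0, -9/10)

Orthogonality check:
  u_2 · u_1 = 0 (should be 0)
  u_3 · u_1 = 0 (should be 0)
  u_3 · u_2 = 0 (should be 0)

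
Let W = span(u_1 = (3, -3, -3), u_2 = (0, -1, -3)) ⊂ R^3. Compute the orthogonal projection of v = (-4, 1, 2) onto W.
proj_W(v) = (-3, 5/2, 3/2)

Set up U = [u_1 | ... | u_2] ∈ R^(3×2). The projector onto W = col(U) is P = U (U^T U)^(-1) U^T.
Compute U^T U =
  [27, 12]
  [12, 10],
and U^T v = (-21, -7).
Solve U^T U · c = U^T v for the coefficients: c = (-1, 1/2). The projection is proj_W(v) = U c.
Check: (v - proj_W(v)) · u_1 = 0  (should be 0).
Check: (v - proj_W(v)) · u_2 = 0  (should be 0).
Result: proj_W(v) = (-3, 5/2, 3/2).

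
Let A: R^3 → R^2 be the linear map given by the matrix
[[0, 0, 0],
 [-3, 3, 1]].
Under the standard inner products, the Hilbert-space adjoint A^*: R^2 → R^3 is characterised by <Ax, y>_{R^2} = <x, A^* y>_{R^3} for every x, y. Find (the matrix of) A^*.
A^* = A^T =
[[0, -3],
 [0, 3],
 [0, 1]]

For real matrices with standard dot products, the defining identity <Ax, y> = <x, A^* y> gives (Ax)^T y = x^T (A^*) y, i.e. x^T A^T y = x^T (A^*) y. Since this holds for all x, y, we must have A^* = A^T. Therefore
A^* =
[[0, -3],
 [0, 3],
 [0, 1]].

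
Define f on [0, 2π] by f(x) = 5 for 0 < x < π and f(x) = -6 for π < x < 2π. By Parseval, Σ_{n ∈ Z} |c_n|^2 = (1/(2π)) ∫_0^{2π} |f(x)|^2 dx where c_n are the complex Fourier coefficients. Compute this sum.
Σ |c_n|^2 = 61/2

Parseval equates the L^2 energy of f (normalised by 1/(2π)) with the ℓ^2 sum of its Fourier coefficients: (1/(2π)) ∫_0^{2π} |f|^2 = Σ |c_n|^2.
Compute the left side: (1/(2π)) [∫_0^π 5^2 dx + ∫_π^{2π} (-6)^2 dx] = (1/(2π)) · (25π + 36π) = (25 + 36)/2 = 61/2.
So Σ_{n ∈ Z} |c_n|^2 = 61/2.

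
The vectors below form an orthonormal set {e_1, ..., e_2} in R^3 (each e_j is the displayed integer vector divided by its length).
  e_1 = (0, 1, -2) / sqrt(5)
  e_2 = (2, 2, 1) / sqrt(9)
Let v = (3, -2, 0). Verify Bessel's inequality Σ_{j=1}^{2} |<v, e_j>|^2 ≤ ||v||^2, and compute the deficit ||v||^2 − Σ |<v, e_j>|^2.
Σ |<v, e_j>|^2 = 56/45; ||v||^2 = 13; deficit = 529/45

Write each e_j = u_j / sqrt(<u_j, u_j>) where u_j is the displayed integer vector. Then <v, e_j> = <v, u_j> / sqrt(<u_j, u_j>), so |<v, e_j>|^2 = <v, u_j>^2 / <u_j, u_j>.
Coefficients: <v, e_1> = -2/sqrt(5), <v, e_2> = 2/sqrt(9).
Square and sum: Σ |<v, e_j>|^2 = 56/45.
Compute ||v||^2 = v·v = 13.
Deficit = 13 − 56/45 = 529/45 ≥ 0, confirming Bessel's inequality. (The deficit equals ||v − Σ <v,e_j> e_j||^2, the squared distance from v to span{e_j}.)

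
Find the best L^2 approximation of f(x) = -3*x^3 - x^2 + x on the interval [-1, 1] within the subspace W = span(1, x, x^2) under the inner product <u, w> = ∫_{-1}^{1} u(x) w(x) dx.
g(x) = -x^2 - 4*x/5

The best approximation g ∈ W is the orthogonal projection of f onto W. Writing g = a_0 + a_1 x + a_2 x^2, the coefficients solve the normal equations G · a = b where
  G_{ij} = <φ_i, φ_j> and b_i = <f, φ_i>, with φ_0 = 1, φ_1 = x, φ_2 = x^2.
G =
  [2, 0, 2/3]
  [0, 2/3, 0]
  [2/3, 0, 2/5],
b = (-2/3, -8/15, -2/5).
Solving gives a_0 = 0, a_1 = -4/5, a_2 = -1, so
  g(x) = -x^2 - 4*x/5.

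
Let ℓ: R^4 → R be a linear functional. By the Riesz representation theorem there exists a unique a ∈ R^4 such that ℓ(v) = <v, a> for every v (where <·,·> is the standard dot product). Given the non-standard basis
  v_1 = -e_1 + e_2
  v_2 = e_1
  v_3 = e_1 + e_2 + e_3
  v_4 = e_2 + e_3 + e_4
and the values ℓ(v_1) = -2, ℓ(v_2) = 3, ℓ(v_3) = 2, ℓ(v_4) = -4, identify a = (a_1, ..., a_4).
a = (3, 1, -2, -3)

Write a = (a_1, ..., a_4) in the standard basis. For each basis vector v_i, ℓ(v_i) = <v_i, a> is a linear equation in the a_j's. Collect the n equations into a matrix system V a = ℓ, where row i of V is v_i (expressed in the standard basis). Since V is invertible (lower-triangular with 1s on the diagonal, up to permutation), solve by back-substitution:
  V =
[[-1, 1, 0, 0],
 [1, 0, 0, 0],
 [1, 1, 1, 0],
 [0, 1, 1, 1]]
  V a = (-2, 3, 2, -4)
Solving gives a = (3, 1, -2, -3).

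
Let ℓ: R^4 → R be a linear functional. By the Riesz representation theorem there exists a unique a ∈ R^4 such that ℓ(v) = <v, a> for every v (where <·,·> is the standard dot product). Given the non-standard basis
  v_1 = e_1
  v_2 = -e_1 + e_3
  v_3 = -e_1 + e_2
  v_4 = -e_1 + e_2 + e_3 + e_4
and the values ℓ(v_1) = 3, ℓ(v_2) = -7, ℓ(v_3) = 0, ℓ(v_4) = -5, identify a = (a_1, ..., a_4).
a = (3, 3, -4, -1)

Write a = (a_1, ..., a_4) in the standard basis. For each basis vector v_i, ℓ(v_i) = <v_i, a> is a linear equation in the a_j's. Collect the n equations into a matrix system V a = ℓ, where row i of V is v_i (expressed in the standard basis). Since V is invertible (lower-triangular with 1s on the diagonal, up to permutation), solve by back-substitution:
  V =
[[1, 0, 0, 0],
 [-1, 0, 1, 0],
 [-1, 1, 0, 0],
 [-1, 1, 1, 1]]
  V a = (3, -7, 0, -5)
Solving gives a = (3, 3, -4, -1).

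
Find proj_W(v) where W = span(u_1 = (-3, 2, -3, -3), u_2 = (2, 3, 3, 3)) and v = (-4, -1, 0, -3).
proj_W(v) = (-1243/637, -376/637, -117/49, -117/49)

Set up U = [u_1 | ... | u_2] ∈ R^(4×2). The projector onto W = col(U) is P = U (U^T U)^(-1) U^T.
Compute U^T U =
  [31, -18]
  [-18, 31],
and U^T v = (19, -20).
Solve U^T U · c = U^T v for the coefficients: c = (229/637, -278/637). The projection is proj_W(v) = U c.
Check: (v - proj_W(v)) · u_1 = 0  (should be 0).
Check: (v - proj_W(v)) · u_2 = 0  (should be 0).
Result: proj_W(v) = (-1243/637, -376/637, -117/49, -117/49).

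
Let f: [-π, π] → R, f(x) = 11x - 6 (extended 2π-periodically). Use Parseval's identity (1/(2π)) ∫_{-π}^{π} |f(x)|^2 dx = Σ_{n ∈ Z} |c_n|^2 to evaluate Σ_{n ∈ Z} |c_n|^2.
Σ |c_n|^2 = 121π^2/3 + 36

Expand and integrate term by term over [-π, π]:
  ∫ (11x)^2 dx = 121·(2π^3/3); ∫ 2·11·(-6)·x dx = 0 (odd integrand); ∫ (-6)^2 dx = 36·2π.
So (1/(2π)) ∫_{-π}^{π} (11x - 6)^2 dx = 121π^2/3 + 36 = 121π^2/3 + 36.
Parseval ⇒ Σ |c_n|^2 = 121π^2/3 + 36.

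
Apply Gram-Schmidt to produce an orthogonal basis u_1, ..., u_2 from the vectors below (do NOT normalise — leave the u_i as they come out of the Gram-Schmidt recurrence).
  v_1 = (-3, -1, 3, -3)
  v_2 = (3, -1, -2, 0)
Orthogonal basis:
  u_1 = (-3, -1, 3, -3)
  u_2 = (3/2, -3/2, -1/2, -3/2)

Apply the Gram-Schmidt recurrence
  u_1 = v_1
  u_i = v_i − Σ_{j<i} ((v_i · u_j) / (u_j · u_j)) · u_j.

Step by step this gives:
  u_1 = (-3, -1, 3, -3)
  u_2 = (3/2, -3/2, -1/2, -3/2)

Orthogonality check:
  u_2 · u_1 = 0 (should be 0)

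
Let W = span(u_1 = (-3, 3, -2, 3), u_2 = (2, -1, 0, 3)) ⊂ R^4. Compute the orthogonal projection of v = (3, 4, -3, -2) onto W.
proj_W(v) = (-187/217, 125/217, -6/31, -123/217)

Set up U = [u_1 | ... | u_2] ∈ R^(4×2). The projector onto W = col(U) is P = U (U^T U)^(-1) U^T.
Compute U^T U =
  [31, 0]
  [0, 14],
and U^T v = (3, -4).
Solve U^T U · c = U^T v for the coefficients: c = (3/31, -2/7). The projection is proj_W(v) = U c.
Check: (v - proj_W(v)) · u_1 = 0  (should be 0).
Check: (v - proj_W(v)) · u_2 = 0  (should be 0).
Result: proj_W(v) = (-187/217, 125/217, -6/31, -123/217).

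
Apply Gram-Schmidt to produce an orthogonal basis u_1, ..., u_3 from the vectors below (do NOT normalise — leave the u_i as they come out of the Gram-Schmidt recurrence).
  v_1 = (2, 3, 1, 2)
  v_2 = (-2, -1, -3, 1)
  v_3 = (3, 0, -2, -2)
Orthogonal basis:
  u_1 = (2, 3, 1, 2)
  u_2 = (-10/9, 1/3, -23/9, 17/9)
  u_3 = (289/103, 6/103, -252/103, -172/103)

Apply the Gram-Schmidt recurrence
  u_1 = v_1
  u_i = v_i − Σ_{j<i} ((v_i · u_j) / (u_j · u_j)) · u_j.

Step by step this gives:
  u_1 = (2, 3, 1, 2)
  u_2 = (-10/9, 1/3, -23/9, 17/9)
  u_3 = (289/103, 6/103, -252/103, -172/103)

Orthogonality check:
  u_2 · u_1 = 0 (should be 0)
  u_3 · u_1 = 0 (should be 0)
  u_3 · u_2 = 0 (should be 0)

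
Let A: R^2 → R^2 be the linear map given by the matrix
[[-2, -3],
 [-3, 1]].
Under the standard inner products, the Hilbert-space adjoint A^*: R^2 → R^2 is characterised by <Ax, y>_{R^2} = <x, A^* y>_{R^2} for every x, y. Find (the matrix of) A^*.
A^* = A^T =
[[-2, -3],
 [-3, 1]]

For real matrices with standard dot products, the defining identity <Ax, y> = <x, A^* y> gives (Ax)^T y = x^T (A^*) y, i.e. x^T A^T y = x^T (A^*) y. Since this holds for all x, y, we must have A^* = A^T. Therefore
A^* =
[[-2, -3],
 [-3, 1]].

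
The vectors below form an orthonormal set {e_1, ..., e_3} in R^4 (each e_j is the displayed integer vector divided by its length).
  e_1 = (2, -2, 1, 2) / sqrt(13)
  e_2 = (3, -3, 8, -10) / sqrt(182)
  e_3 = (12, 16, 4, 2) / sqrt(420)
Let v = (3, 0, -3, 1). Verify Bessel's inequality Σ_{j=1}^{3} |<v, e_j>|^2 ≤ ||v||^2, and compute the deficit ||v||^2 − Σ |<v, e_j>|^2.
Σ |<v, e_j>|^2 = 209/30; ||v||^2 = 19; deficit = 361/30

Write each e_j = u_j / sqrt(<u_j, u_j>) where u_j is the displayed integer vector. Then <v, e_j> = <v, u_j> / sqrt(<u_j, u_j>), so |<v, e_j>|^2 = <v, u_j>^2 / <u_j, u_j>.
Coefficients: <v, e_1> = 5/sqrt(13), <v, e_2> = -25/sqrt(182), <v, e_3> = 26/sqrt(420).
Square and sum: Σ |<v, e_j>|^2 = 209/30.
Compute ||v||^2 = v·v = 19.
Deficit = 19 − 209/30 = 361/30 ≥ 0, confirming Bessel's inequality. (The deficit equals ||v − Σ <v,e_j> e_j||^2, the squared distance from v to span{e_j}.)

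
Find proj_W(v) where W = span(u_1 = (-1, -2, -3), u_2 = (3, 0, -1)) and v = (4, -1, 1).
proj_W(v) = (128/35, 5/7, -1/35)

Set up U = [u_1 | ... | u_2] ∈ R^(3×2). The projector onto W = col(U) is P = U (U^T U)^(-1) U^T.
Compute U^T U =
  [14, 0]
  [0, 10],
and U^T v = (-5, 11).
Solve U^T U · c = U^T v for the coefficients: c = (-5/14, 11/10). The projection is proj_W(v) = U c.
Check: (v - proj_W(v)) · u_1 = 0  (should be 0).
Check: (v - proj_W(v)) · u_2 = 0  (should be 0).
Result: proj_W(v) = (128/35, 5/7, -1/35).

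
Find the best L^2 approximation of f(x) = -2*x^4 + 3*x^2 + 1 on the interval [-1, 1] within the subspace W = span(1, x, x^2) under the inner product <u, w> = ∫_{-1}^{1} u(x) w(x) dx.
g(x) = 9*x^2/7 + 41/35

The best approximation g ∈ W is the orthogonal projection of f onto W. Writing g = a_0 + a_1 x + a_2 x^2, the coefficients solve the normal equations G · a = b where
  G_{ij} = <φ_i, φ_j> and b_i = <f, φ_i>, with φ_0 = 1, φ_1 = x, φ_2 = x^2.
G =
  [2, 0, 2/3]
  [0, 2/3, 0]
  [2/3, 0, 2/5],
b = (16/5, 0, 136/105).
Solving gives a_0 = 41/35, a_1 = 0, a_2 = 9/7, so
  g(x) = 9*x^2/7 + 41/35.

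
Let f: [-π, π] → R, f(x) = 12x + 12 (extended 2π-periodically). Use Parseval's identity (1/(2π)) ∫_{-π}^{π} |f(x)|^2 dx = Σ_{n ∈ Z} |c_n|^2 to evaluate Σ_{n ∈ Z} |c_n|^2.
Σ |c_n|^2 = 48π^2 + 144

Expand and integrate term by term over [-π, π]:
  ∫ (12x)^2 dx = 144·(2π^3/3); ∫ 2·12·(12)·x dx = 0 (odd integrand); ∫ 12^2 dx = 144·2π.
So (1/(2π)) ∫_{-π}^{π} (12x + 12)^2 dx = 144π^2/3 + 144 = 48π^2 + 144.
Parseval ⇒ Σ |c_n|^2 = 48π^2 + 144.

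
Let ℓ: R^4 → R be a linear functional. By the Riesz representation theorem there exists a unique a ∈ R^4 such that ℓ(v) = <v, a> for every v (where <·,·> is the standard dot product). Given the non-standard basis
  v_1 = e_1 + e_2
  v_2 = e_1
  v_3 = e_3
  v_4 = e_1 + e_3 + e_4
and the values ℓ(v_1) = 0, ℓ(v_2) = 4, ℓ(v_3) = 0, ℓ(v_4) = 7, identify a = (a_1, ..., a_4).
a = (4, -4, 0, 3)

Write a = (a_1, ..., a_4) in the standard basis. For each basis vector v_i, ℓ(v_i) = <v_i, a> is a linear equation in the a_j's. Collect the n equations into a matrix system V a = ℓ, where row i of V is v_i (expressed in the standard basis). Since V is invertible (lower-triangular with 1s on the diagonal, up to permutation), solve by back-substitution:
  V =
[[1, 1, 0, 0],
 [1, 0, 0, 0],
 [0, 0, 1, 0],
 [1, 0, 1, 1]]
  V a = (0, 4, 0, 7)
Solving gives a = (4, -4, 0, 3).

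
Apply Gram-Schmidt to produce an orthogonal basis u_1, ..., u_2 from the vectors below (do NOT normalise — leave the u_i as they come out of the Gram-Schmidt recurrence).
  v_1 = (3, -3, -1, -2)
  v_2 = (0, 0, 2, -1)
Orthogonal basis:
  u_1 = (3, -3, -1, -2)
  u_2 = (0, 0, 2, -1)

Apply the Gram-Schmidt recurrence
  u_1 = v_1
  u_i = v_i − Σ_{j<i} ((v_i · u_j) / (u_j · u_j)) · u_j.

Step by step this gives:
  u_1 = (3, -3, -1, -2)
  u_2 = (0, 0, 2, -1)

Orthogonality check:
  u_2 · u_1 = 0 (should be 0)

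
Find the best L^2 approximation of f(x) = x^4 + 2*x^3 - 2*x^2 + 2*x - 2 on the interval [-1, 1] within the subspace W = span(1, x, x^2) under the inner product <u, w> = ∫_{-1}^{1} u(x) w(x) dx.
g(x) = -8*x^2/7 + 16*x/5 - 73/35

The best approximation g ∈ W is the orthogonal projection of f onto W. Writing g = a_0 + a_1 x + a_2 x^2, the coefficients solve the normal equations G · a = b where
  G_{ij} = <φ_i, φ_j> and b_i = <f, φ_i>, with φ_0 = 1, φ_1 = x, φ_2 = x^2.
G =
  [2, 0, 2/3]
  [0, 2/3, 0]
  [2/3, 0, 2/5],
b = (-74/15, 32/15, -194/105).
Solving gives a_0 = -73/35, a_1 = 16/5, a_2 = -8/7, so
  g(x) = -8*x^2/7 + 16*x/5 - 73/35.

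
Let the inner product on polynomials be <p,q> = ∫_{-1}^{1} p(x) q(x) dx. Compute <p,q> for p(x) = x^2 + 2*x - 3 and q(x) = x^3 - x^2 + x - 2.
<p,q> = 72/5

Expand the product: p(x)·q(x) = x^5 + x^4 - 4*x^3 + 3*x^2 - 7*x + 6.
∫_{-1}^{1} of each monomial x^k gives [2/(k+1) if k even, 0 if k odd]. Integrating term-by-term (or equivalently evaluating the antiderivative F(x) = x^6/6 + x^5/5 - x^4 + x^3 - 7*x^2/2 + 6*x at the endpoints):
  F(1) − F(−1) = 43/15 − (-173/15) = 72/5.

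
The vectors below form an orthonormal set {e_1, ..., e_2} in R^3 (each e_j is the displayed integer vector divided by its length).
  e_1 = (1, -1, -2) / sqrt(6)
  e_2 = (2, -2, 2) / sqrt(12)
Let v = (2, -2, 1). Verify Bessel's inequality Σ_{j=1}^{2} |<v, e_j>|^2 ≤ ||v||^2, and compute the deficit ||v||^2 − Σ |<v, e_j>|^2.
Σ |<v, e_j>|^2 = 9; ||v||^2 = 9; deficit = 0

Write each e_j = u_j / sqrt(<u_j, u_j>) where u_j is the displayed integer vector. Then <v, e_j> = <v, u_j> / sqrt(<u_j, u_j>), so |<v, e_j>|^2 = <v, u_j>^2 / <u_j, u_j>.
Coefficients: <v, e_1> = 2/sqrt(6), <v, e_2> = 10/sqrt(12).
Square and sum: Σ |<v, e_j>|^2 = 9.
Compute ||v||^2 = v·v = 9.
Deficit = 9 − 9 = 0 ≥ 0, confirming Bessel's inequality. (The deficit equals ||v − Σ <v,e_j> e_j||^2, the squared distance from v to span{e_j}.)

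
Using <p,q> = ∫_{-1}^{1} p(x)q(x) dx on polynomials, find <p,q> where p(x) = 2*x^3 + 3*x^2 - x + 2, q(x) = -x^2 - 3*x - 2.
<p,q> = -224/15

Expand the product: p(x)·q(x) = -2*x^5 - 9*x^4 - 12*x^3 - 5*x^2 - 4*x - 4.
∫_{-1}^{1} of each monomial x^k gives [2/(k+1) if k even, 0 if k odd]. Integrating term-by-term (or equivalently evaluating the antiderivative F(x) = -x^6/3 - 9*x^5/5 - 3*x^4 - 5*x^3/3 - 2*x^2 - 4*x at the endpoints):
  F(1) − F(−1) = -64/5 − (32/15) = -224/15.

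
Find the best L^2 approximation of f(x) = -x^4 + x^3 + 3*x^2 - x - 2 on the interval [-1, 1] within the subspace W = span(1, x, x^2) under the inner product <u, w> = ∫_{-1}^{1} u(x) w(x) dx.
g(x) = 15*x^2/7 - 2*x/5 - 67/35

The best approximation g ∈ W is the orthogonal projection of f onto W. Writing g = a_0 + a_1 x + a_2 x^2, the coefficients solve the normal equations G · a = b where
  G_{ij} = <φ_i, φ_j> and b_i = <f, φ_i>, with φ_0 = 1, φ_1 = x, φ_2 = x^2.
G =
  [2, 0, 2/3]
  [0, 2/3, 0]
  [2/3, 0, 2/5],
b = (-12/5, -4/15, -44/105).
Solving gives a_0 = -67/35, a_1 = -2/5, a_2 = 15/7, so
  g(x) = 15*x^2/7 - 2*x/5 - 67/35.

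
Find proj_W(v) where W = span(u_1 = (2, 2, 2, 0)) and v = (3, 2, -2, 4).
proj_W(v) = (1, 1, 1, 0)

Set up U = [u_1 | ... | u_1] ∈ R^(4×1). The projector onto W = col(U) is P = U (U^T U)^(-1) U^T.
Compute U^T U =
  [12],
and U^T v = (6).
Solve U^T U · c = U^T v for the coefficients: c = (1/2). The projection is proj_W(v) = U c.
Check: (v - proj_W(v)) · u_1 = 0  (should be 0).
Result: proj_W(v) = (1, 1, 1, 0).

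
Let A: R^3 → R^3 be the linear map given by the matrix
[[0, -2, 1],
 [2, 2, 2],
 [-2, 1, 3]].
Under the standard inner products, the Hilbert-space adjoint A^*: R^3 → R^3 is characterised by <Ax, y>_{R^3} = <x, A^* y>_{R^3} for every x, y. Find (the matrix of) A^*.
A^* = A^T =
[[0, 2, -2],
 [-2, 2, 1],
 [1, 2, 3]]

For real matrices with standard dot products, the defining identity <Ax, y> = <x, A^* y> gives (Ax)^T y = x^T (A^*) y, i.e. x^T A^T y = x^T (A^*) y. Since this holds for all x, y, we must have A^* = A^T. Therefore
A^* =
[[0, 2, -2],
 [-2, 2, 1],
 [1, 2, 3]].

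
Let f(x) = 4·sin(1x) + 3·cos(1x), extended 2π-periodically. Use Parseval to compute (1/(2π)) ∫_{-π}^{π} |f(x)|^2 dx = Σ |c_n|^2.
Σ |c_n|^2 = 25/2

Expand |f|^2 and use orthogonality of {sin(nx), cos(mx)} on [-π, π]:
  ∫_{-π}^{π} sin(nx)^2 dx = π, ∫ cos(mx)^2 dx = π, and cross terms integrate to 0.
So ∫_{-π}^{π} f(x)^2 dx = 4^2 · π + 3^2 · π = (16 + 9)π.
Divide by 2π: (16 + 9)/2 = 25/2.
By Parseval, this equals Σ |c_n|^2.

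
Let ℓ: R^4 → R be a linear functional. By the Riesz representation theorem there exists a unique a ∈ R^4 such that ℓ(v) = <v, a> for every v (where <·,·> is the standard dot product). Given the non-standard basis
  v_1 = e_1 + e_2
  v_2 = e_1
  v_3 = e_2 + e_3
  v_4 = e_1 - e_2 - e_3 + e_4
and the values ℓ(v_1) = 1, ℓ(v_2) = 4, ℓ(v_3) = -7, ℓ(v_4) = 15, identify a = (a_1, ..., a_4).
a = (4, -3, -4, 4)

Write a = (a_1, ..., a_4) in the standard basis. For each basis vector v_i, ℓ(v_i) = <v_i, a> is a linear equation in the a_j's. Collect the n equations into a matrix system V a = ℓ, where row i of V is v_i (expressed in the standard basis). Since V is invertible (lower-triangular with 1s on the diagonal, up to permutation), solve by back-substitution:
  V =
[[1, 1, 0, 0],
 [1, 0, 0, 0],
 [0, 1, 1, 0],
 [1, -1, -1, 1]]
  V a = (1, 4, -7, 15)
Solving gives a = (4, -3, -4, 4).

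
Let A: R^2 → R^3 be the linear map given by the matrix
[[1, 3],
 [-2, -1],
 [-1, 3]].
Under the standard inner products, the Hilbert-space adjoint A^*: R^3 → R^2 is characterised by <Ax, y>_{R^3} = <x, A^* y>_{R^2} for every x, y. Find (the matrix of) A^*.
A^* = A^T =
[[1, -2, -1],
 [3, -1, 3]]

For real matrices with standard dot products, the defining identity <Ax, y> = <x, A^* y> gives (Ax)^T y = x^T (A^*) y, i.e. x^T A^T y = x^T (A^*) y. Since this holds for all x, y, we must have A^* = A^T. Therefore
A^* =
[[1, -2, -1],
 [3, -1, 3]].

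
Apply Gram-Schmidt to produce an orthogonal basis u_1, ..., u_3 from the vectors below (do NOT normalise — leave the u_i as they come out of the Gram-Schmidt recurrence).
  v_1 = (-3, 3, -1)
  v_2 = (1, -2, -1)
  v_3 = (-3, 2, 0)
Orthogonal basis:
  u_1 = (-3, 3, -1)
  u_2 = (-5/19, -14/19, -27/19)
  u_3 = (-7/10, -14/25, 21/50)

Apply the Gram-Schmidt recurrence
  u_1 = v_1
  u_i = v_i − Σ_{j<i} ((v_i · u_j) / (u_j · u_j)) · u_j.

Step by step this gives:
  u_1 = (-3, 3, -1)
  u_2 = (-5/19, -14/19, -27/19)
  u_3 = (-7/10, -14/25, 21/50)

Orthogonality check:
  u_2 · u_1 = 0 (should be 0)
  u_3 · u_1 = 0 (should be 0)
  u_3 · u_2 = 0 (should be 0)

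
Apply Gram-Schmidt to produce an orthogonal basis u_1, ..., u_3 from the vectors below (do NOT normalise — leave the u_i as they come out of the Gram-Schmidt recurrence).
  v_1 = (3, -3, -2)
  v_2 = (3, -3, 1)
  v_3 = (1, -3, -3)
Orthogonal basis:
  u_1 = (3, -3, -2)
  u_2 = (9/11, -9/11, 27/11)
  u_3 = (-1, -1, 0)

Apply the Gram-Schmidt recurrence
  u_1 = v_1
  u_i = v_i − Σ_{j<i} ((v_i · u_j) / (u_j · u_j)) · u_j.

Step by step this gives:
  u_1 = (3, -3, -2)
  u_2 = (9/11, -9/11, 27/11)
  u_3 = (-1, -1, 0)

Orthogonality check:
  u_2 · u_1 = 0 (should be 0)
  u_3 · u_1 = 0 (should be 0)
  u_3 · u_2 = 0 (should be 0)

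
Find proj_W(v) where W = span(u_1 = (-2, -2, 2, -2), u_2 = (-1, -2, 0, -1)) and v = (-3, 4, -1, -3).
proj_W(v) = (-1/4, 5/4, 7/4, -1/4)

Set up U = [u_1 | ... | u_2] ∈ R^(4×2). The projector onto W = col(U) is P = U (U^T U)^(-1) U^T.
Compute U^T U =
  [16, 8]
  [8, 6],
and U^T v = (2, -2).
Solve U^T U · c = U^T v for the coefficients: c = (7/8, -3/2). The projection is proj_W(v) = U c.
Check: (v - proj_W(v)) · u_1 = 0  (should be 0).
Check: (v - proj_W(v)) · u_2 = 0  (should be 0).
Result: proj_W(v) = (-1/4, 5/4, 7/4, -1/4).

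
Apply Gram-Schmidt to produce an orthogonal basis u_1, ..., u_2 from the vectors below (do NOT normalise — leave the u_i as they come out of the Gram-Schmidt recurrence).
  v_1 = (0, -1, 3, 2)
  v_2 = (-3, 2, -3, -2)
Orthogonal basis:
  u_1 = (0, -1, 3, 2)
  u_2 = (-3, 13/14, 3/14, 1/7)

Apply the Gram-Schmidt recurrence
  u_1 = v_1
  u_i = v_i − Σ_{j<i} ((v_i · u_j) / (u_j · u_j)) · u_j.

Step by step this gives:
  u_1 = (0, -1, 3, 2)
  u_2 = (-3, 13/14, 3/14, 1/7)

Orthogonality check:
  u_2 · u_1 = 0 (should be 0)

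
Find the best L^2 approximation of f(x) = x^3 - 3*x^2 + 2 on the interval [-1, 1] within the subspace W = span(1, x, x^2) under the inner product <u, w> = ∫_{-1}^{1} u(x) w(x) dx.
g(x) = -3*x^2 + 3*x/5 + 2

The best approximation g ∈ W is the orthogonal projection of f onto W. Writing g = a_0 + a_1 x + a_2 x^2, the coefficients solve the normal equations G · a = b where
  G_{ij} = <φ_i, φ_j> and b_i = <f, φ_i>, with φ_0 = 1, φ_1 = x, φ_2 = x^2.
G =
  [2, 0, 2/3]
  [0, 2/3, 0]
  [2/3, 0, 2/5],
b = (2, 2/5, 2/15).
Solving gives a_0 = 2, a_1 = 3/5, a_2 = -3, so
  g(x) = -3*x^2 + 3*x/5 + 2.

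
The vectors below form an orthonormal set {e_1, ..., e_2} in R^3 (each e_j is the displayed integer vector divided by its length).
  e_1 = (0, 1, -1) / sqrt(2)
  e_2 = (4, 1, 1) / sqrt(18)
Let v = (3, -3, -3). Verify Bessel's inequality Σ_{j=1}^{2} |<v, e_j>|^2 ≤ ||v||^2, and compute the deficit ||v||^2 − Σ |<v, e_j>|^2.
Σ |<v, e_j>|^2 = 2; ||v||^2 = 27; deficit = 25

Write each e_j = u_j / sqrt(<u_j, u_j>) where u_j is the displayed integer vector. Then <v, e_j> = <v, u_j> / sqrt(<u_j, u_j>), so |<v, e_j>|^2 = <v, u_j>^2 / <u_j, u_j>.
Coefficients: <v, e_1> = 0/sqrt(2), <v, e_2> = 6/sqrt(18).
Square and sum: Σ |<v, e_j>|^2 = 2.
Compute ||v||^2 = v·v = 27.
Deficit = 27 − 2 = 25 ≥ 0, confirming Bessel's inequality. (The deficit equals ||v − Σ <v,e_j> e_j||^2, the squared distance from v to span{e_j}.)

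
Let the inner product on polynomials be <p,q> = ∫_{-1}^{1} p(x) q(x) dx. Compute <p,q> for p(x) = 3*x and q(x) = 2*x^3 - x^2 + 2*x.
<p,q> = 32/5

Expand the product: p(x)·q(x) = 6*x^4 - 3*x^3 + 6*x^2.
∫_{-1}^{1} of each monomial x^k gives [2/(k+1) if k even, 0 if k odd]. Integrating term-by-term (or equivalently evaluating the antiderivative F(x) = 6*x^5/5 - 3*x^4/4 + 2*x^3 at the endpoints):
  F(1) − F(−1) = 49/20 − (-79/20) = 32/5.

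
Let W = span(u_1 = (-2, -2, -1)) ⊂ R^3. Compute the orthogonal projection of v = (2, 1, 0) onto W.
proj_W(v) = (4/3, 4/3, 2/3)

Set up U = [u_1 | ... | u_1] ∈ R^(3×1). The projector onto W = col(U) is P = U (U^T U)^(-1) U^T.
Compute U^T U =
  [9],
and U^T v = (-6).
Solve U^T U · c = U^T v for the coefficients: c = (-2/3). The projection is proj_W(v) = U c.
Check: (v - proj_W(v)) · u_1 = 0  (should be 0).
Result: proj_W(v) = (4/3, 4/3, 2/3).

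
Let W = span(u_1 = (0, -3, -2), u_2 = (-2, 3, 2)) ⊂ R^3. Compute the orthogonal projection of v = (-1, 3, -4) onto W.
proj_W(v) = (-1, 3/13, 2/13)

Set up U = [u_1 | ... | u_2] ∈ R^(3×2). The projector onto W = col(U) is P = U (U^T U)^(-1) U^T.
Compute U^T U =
  [13, -13]
  [-13, 17],
and U^T v = (-1, 3).
Solve U^T U · c = U^T v for the coefficients: c = (11/26, 1/2). The projection is proj_W(v) = U c.
Check: (v - proj_W(v)) · u_1 = 0  (should be 0).
Check: (v - proj_W(v)) · u_2 = 0  (should be 0).
Result: proj_W(v) = (-1, 3/13, 2/13).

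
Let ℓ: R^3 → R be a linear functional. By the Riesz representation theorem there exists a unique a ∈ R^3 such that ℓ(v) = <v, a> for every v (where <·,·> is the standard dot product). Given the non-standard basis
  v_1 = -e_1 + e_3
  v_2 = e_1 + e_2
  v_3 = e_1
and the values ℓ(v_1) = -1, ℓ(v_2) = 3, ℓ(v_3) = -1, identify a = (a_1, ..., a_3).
a = (-1, 4, -2)

Write a = (a_1, ..., a_3) in the standard basis. For each basis vector v_i, ℓ(v_i) = <v_i, a> is a linear equation in the a_j's. Collect the n equations into a matrix system V a = ℓ, where row i of V is v_i (expressed in the standard basis). Since V is invertible (lower-triangular with 1s on the diagonal, up to permutation), solve by back-substitution:
  V =
[[-1, 0, 1],
 [1, 1, 0],
 [1, 0, 0]]
  V a = (-1, 3, -1)
Solving gives a = (-1, 4, -2).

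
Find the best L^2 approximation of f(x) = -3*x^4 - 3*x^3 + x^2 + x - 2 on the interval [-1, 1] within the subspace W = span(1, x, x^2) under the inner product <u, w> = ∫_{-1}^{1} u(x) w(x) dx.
g(x) = -11*x^2/7 - 4*x/5 - 61/35

The best approximation g ∈ W is the orthogonal projection of f onto W. Writing g = a_0 + a_1 x + a_2 x^2, the coefficients solve the normal equations G · a = b where
  G_{ij} = <φ_i, φ_j> and b_i = <f, φ_i>, with φ_0 = 1, φ_1 = x, φ_2 = x^2.
G =
  [2, 0, 2/3]
  [0, 2/3, 0]
  [2/3, 0, 2/5],
b = (-68/15, -8/15, -188/105).
Solving gives a_0 = -61/35, a_1 = -4/5, a_2 = -11/7, so
  g(x) = -11*x^2/7 - 4*x/5 - 61/35.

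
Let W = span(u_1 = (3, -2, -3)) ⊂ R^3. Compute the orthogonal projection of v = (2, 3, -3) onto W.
proj_W(v) = (27/22, -9/11, -27/22)

Set up U = [u_1 | ... | u_1] ∈ R^(3×1). The projector onto W = col(U) is P = U (U^T U)^(-1) U^T.
Compute U^T U =
  [22],
and U^T v = (9).
Solve U^T U · c = U^T v for the coefficients: c = (9/22). The projection is proj_W(v) = U c.
Check: (v - proj_W(v)) · u_1 = 0  (should be 0).
Result: proj_W(v) = (27/22, -9/11, -27/22).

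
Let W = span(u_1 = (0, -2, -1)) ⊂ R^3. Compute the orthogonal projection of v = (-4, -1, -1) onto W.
proj_W(v) = (0, -6/5, -3/5)

Set up U = [u_1 | ... | u_1] ∈ R^(3×1). The projector onto W = col(U) is P = U (U^T U)^(-1) U^T.
Compute U^T U =
  [5],
and U^T v = (3).
Solve U^T U · c = U^T v for the coefficients: c = (3/5). The projection is proj_W(v) = U c.
Check: (v - proj_W(v)) · u_1 = 0  (should be 0).
Result: proj_W(v) = (0, -6/5, -3/5).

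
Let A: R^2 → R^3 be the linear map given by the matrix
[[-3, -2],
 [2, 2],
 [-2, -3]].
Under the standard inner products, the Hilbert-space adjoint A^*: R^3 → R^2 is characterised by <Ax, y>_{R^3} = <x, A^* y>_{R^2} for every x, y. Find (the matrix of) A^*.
A^* = A^T =
[[-3, 2, -2],
 [-2, 2, -3]]

For real matrices with standard dot products, the defining identity <Ax, y> = <x, A^* y> gives (Ax)^T y = x^T (A^*) y, i.e. x^T A^T y = x^T (A^*) y. Since this holds for all x, y, we must have A^* = A^T. Therefore
A^* =
[[-3, 2, -2],
 [-2, 2, -3]].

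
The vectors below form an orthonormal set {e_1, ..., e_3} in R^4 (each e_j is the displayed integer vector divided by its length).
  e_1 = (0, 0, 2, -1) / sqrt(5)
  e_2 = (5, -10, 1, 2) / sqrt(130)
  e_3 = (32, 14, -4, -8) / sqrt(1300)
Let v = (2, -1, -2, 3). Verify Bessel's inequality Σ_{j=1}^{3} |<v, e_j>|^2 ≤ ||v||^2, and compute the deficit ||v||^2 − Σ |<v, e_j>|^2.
Σ |<v, e_j>|^2 = 378/25; ||v||^2 = 18; deficit = 72/25

Write each e_j = u_j / sqrt(<u_j, u_j>) where u_j is the displayed integer vector. Then <v, e_j> = <v, u_j> / sqrt(<u_j, u_j>), so |<v, e_j>|^2 = <v, u_j>^2 / <u_j, u_j>.
Coefficients: <v, e_1> = -7/sqrt(5), <v, e_2> = 24/sqrt(130), <v, e_3> = 34/sqrt(1300).
Square and sum: Σ |<v, e_j>|^2 = 378/25.
Compute ||v||^2 = v·v = 18.
Deficit = 18 − 378/25 = 72/25 ≥ 0, confirming Bessel's inequality. (The deficit equals ||v − Σ <v,e_j> e_j||^2, the squared distance from v to span{e_j}.)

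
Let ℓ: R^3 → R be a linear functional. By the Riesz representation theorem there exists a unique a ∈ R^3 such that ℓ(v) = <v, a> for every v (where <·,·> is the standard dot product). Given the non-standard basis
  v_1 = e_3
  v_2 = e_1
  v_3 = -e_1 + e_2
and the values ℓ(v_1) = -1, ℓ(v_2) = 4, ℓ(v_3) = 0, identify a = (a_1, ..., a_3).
a = (4, 4, -1)

Write a = (a_1, ..., a_3) in the standard basis. For each basis vector v_i, ℓ(v_i) = <v_i, a> is a linear equation in the a_j's. Collect the n equations into a matrix system V a = ℓ, where row i of V is v_i (expressed in the standard basis). Since V is invertible (lower-triangular with 1s on the diagonal, up to permutation), solve by back-substitution:
  V =
[[0, 0, 1],
 [1, 0, 0],
 [-1, 1, 0]]
  V a = (-1, 4, 0)
Solving gives a = (4, 4, -1).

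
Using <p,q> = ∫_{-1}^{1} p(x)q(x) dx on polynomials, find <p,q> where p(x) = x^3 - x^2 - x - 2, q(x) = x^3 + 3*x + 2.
<p,q> = -1076/105

Expand the product: p(x)·q(x) = x^6 - x^5 + 2*x^4 - 3*x^3 - 5*x^2 - 8*x - 4.
∫_{-1}^{1} of each monomial x^k gives [2/(k+1) if k even, 0 if k odd]. Integrating term-by-term (or equivalently evaluating the antiderivative F(x) = x^7/7 - x^6/6 + 2*x^5/5 - 3*x^4/4 - 5*x^3/3 - 4*x^2 - 4*x at the endpoints):
  F(1) − F(−1) = -4217/420 − (29/140) = -1076/105.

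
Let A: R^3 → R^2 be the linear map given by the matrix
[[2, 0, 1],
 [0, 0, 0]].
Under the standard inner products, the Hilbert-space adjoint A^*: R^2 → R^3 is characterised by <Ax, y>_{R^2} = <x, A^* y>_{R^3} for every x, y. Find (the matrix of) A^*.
A^* = A^T =
[[2, 0],
 [0, 0],
 [1, 0]]

For real matrices with standard dot products, the defining identity <Ax, y> = <x, A^* y> gives (Ax)^T y = x^T (A^*) y, i.e. x^T A^T y = x^T (A^*) y. Since this holds for all x, y, we must have A^* = A^T. Therefore
A^* =
[[2, 0],
 [0, 0],
 [1, 0]].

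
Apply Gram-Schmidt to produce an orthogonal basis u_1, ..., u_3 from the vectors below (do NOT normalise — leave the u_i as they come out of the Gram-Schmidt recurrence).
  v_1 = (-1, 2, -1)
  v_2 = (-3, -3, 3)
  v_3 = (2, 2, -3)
Orthogonal basis:
  u_1 = (-1, 2, -1)
  u_2 = (-4, -1, 2)
  u_3 = (-3/14, -3/7, -9/14)

Apply the Gram-Schmidt recurrence
  u_1 = v_1
  u_i = v_i − Σ_{j<i} ((v_i · u_j) / (u_j · u_j)) · u_j.

Step by step this gives:
  u_1 = (-1, 2, -1)
  u_2 = (-4, -1, 2)
  u_3 = (-3/14, -3/7, -9/14)

Orthogonality check:
  u_2 · u_1 = 0 (should be 0)
  u_3 · u_1 = 0 (should be 0)
  u_3 · u_2 = 0 (should be 0)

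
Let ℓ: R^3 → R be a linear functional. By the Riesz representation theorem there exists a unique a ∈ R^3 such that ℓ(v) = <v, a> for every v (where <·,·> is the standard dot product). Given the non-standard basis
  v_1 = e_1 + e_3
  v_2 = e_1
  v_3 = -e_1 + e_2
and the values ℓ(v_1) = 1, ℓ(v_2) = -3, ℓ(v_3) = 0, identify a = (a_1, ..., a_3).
a = (-3, -3, 4)

Write a = (a_1, ..., a_3) in the standard basis. For each basis vector v_i, ℓ(v_i) = <v_i, a> is a linear equation in the a_j's. Collect the n equations into a matrix system V a = ℓ, where row i of V is v_i (expressed in the standard basis). Since V is invertible (lower-triangular with 1s on the diagonal, up to permutation), solve by back-substitution:
  V =
[[1, 0, 1],
 [1, 0, 0],
 [-1, 1, 0]]
  V a = (1, -3, 0)
Solving gives a = (-3, -3, 4).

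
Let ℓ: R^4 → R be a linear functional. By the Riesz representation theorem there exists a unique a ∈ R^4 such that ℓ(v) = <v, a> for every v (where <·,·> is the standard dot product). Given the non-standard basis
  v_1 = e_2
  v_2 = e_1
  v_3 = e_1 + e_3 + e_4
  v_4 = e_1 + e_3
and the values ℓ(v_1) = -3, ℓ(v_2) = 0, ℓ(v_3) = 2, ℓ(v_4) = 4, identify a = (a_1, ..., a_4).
a = (0, -3, 4, -2)

Write a = (a_1, ..., a_4) in the standard basis. For each basis vector v_i, ℓ(v_i) = <v_i, a> is a linear equation in the a_j's. Collect the n equations into a matrix system V a = ℓ, where row i of V is v_i (expressed in the standard basis). Since V is invertible (lower-triangular with 1s on the diagonal, up to permutation), solve by back-substitution:
  V =
[[0, 1, 0, 0],
 [1, 0, 0, 0],
 [1, 0, 1, 1],
 [1, 0, 1, 0]]
  V a = (-3, 0, 2, 4)
Solving gives a = (0, -3, 4, -2).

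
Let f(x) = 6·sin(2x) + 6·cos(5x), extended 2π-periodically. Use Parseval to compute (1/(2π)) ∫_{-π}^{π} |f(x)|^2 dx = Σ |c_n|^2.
Σ |c_n|^2 = 36

Expand |f|^2 and use orthogonality of {sin(nx), cos(mx)} on [-π, π]:
  ∫_{-π}^{π} sin(nx)^2 dx = π, ∫ cos(mx)^2 dx = π, and cross terms integrate to 0.
So ∫_{-π}^{π} f(x)^2 dx = 6^2 · π + 6^2 · π = (36 + 36)π.
Divide by 2π: (36 + 36)/2 = 36.
By Parseval, this equals Σ |c_n|^2.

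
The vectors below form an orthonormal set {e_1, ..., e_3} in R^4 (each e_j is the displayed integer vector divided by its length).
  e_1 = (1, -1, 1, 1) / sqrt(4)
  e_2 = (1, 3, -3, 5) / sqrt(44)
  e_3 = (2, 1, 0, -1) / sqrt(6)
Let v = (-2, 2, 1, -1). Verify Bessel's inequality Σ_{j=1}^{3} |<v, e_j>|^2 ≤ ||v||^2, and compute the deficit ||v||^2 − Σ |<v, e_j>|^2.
Σ |<v, e_j>|^2 = 299/66; ||v||^2 = 10; deficit = 361/66

Write each e_j = u_j / sqrt(<u_j, u_j>) where u_j is the displayed integer vector. Then <v, e_j> = <v, u_j> / sqrt(<u_j, u_j>), so |<v, e_j>|^2 = <v, u_j>^2 / <u_j, u_j>.
Coefficients: <v, e_1> = -4/sqrt(4), <v, e_2> = -4/sqrt(44), <v, e_3> = -1/sqrt(6).
Square and sum: Σ |<v, e_j>|^2 = 299/66.
Compute ||v||^2 = v·v = 10.
Deficit = 10 − 299/66 = 361/66 ≥ 0, confirming Bessel's inequality. (The deficit equals ||v − Σ <v,e_j> e_j||^2, the squared distance from v to span{e_j}.)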